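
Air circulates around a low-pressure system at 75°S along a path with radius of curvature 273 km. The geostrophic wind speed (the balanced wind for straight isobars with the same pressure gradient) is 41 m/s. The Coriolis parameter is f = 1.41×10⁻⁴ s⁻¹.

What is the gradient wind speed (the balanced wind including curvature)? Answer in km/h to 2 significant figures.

Around a low, centrifugal force acts outward with Coriolis, so pressure-gradient force balances both:
(1/ρ)|∂P/∂n| = fV + V²/R  →  V² + fR·V − fR·V_g = 0
With fR = 1.41×10⁻⁴ × 273×10³ m = 38.5 m/s:
V = [−fR + √((fR)² + 4 fR V_g)]/2 = [−38.5 + √(38.5² + 4×38.5×41)]/2 = 24.9 m/s
Subgeostrophic (V < V_g = 41 m/s), as expected around a low.
Converting: 24.9 m/s × 3.6 = 90 km/h

90 km/h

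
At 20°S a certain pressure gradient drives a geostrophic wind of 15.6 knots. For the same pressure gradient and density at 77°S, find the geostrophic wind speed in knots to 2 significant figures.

With the same pressure gradient and density, V_g ∝ 1/f ∝ 1/sin φ.
V₂ = V₁ · sin φ₁ / sin φ₂ = 15.6 × sin 20° / sin 77°
V₂ = 15.6 × 0.3420/0.9744 = 5.5 knots

5.5 knots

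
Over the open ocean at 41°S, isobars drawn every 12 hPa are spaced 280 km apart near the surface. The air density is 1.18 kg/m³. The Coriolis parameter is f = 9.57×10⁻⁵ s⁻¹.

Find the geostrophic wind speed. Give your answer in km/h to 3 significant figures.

Pressure gradient: |∂P/∂n| = 1200 Pa / 280000 m = 4.29×10⁻³ Pa/m
Geostrophic balance (pressure-gradient force = Coriolis force):
V_g = (1/(fρ)) |∂P/∂n| = 4.29×10⁻³ / (9.57×10⁻⁵ × 1.18) = 38.0 m/s
Converting: 38.0 m/s × 3.6 = 137 km/h

137 km/h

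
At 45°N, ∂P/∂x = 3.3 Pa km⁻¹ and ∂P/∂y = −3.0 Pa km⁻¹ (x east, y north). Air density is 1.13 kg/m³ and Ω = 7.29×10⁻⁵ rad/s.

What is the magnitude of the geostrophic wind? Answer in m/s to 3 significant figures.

38.3 m/s

Coriolis parameter at 45°N:
f = 2Ω sin φ = 2 × 7.29×10⁻⁵ × sin 45° = 1.03×10⁻⁴ s⁻¹
Component geostrophic relations (x east, y north):
u_g = −(1/(fρ)) ∂P/∂y,  v_g = (1/(fρ)) ∂P/∂x
u_g = −(−3.0×10⁻³)/(1.03×10⁻⁴ × 1.13) = 25.8 m/s;  v_g = (3.3×10⁻³)/(1.03×10⁻⁴ × 1.13) = 28.3 m/s
|V_g| = √(u_g² + v_g²) = 38.3 m/s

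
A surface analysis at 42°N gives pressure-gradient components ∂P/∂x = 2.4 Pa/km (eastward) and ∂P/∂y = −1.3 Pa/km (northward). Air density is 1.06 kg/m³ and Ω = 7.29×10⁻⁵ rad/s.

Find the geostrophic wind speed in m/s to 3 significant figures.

26.4 m/s

Coriolis parameter at 42°N:
f = 2Ω sin φ = 2 × 7.29×10⁻⁵ × sin 42° = 9.76×10⁻⁵ s⁻¹
Component geostrophic relations (x east, y north):
u_g = −(1/(fρ)) ∂P/∂y,  v_g = (1/(fρ)) ∂P/∂x
u_g = −(−1.3×10⁻³)/(9.76×10⁻⁵ × 1.06) = 12.6 m/s;  v_g = (2.4×10⁻³)/(9.76×10⁻⁵ × 1.06) = 23.2 m/s
|V_g| = √(u_g² + v_g²) = 26.4 m/s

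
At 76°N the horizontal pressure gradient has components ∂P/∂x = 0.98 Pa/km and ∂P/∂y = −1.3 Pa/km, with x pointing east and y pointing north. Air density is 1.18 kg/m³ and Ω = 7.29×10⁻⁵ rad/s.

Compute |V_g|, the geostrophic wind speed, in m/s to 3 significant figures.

Coriolis parameter at 76°N:
f = 2Ω sin φ = 2 × 7.29×10⁻⁵ × sin 76° = 1.41×10⁻⁴ s⁻¹
Component geostrophic relations (x east, y north):
u_g = −(1/(fρ)) ∂P/∂y,  v_g = (1/(fρ)) ∂P/∂x
u_g = −(−1.3×10⁻³)/(1.41×10⁻⁴ × 1.18) = 7.79 m/s;  v_g = (0.98×10⁻³)/(1.41×10⁻⁴ × 1.18) = 5.87 m/s
|V_g| = √(u_g² + v_g²) = 9.75 m/s

9.75 m/s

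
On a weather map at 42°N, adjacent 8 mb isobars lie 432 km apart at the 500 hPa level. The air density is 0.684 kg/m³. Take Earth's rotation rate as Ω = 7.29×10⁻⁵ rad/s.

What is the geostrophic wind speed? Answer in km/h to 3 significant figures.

99.9 km/h

Coriolis parameter at 42°N:
f = 2Ω sin φ = 2 × 7.29×10⁻⁵ × sin 42° = 9.76×10⁻⁵ s⁻¹
Pressure gradient: |∂P/∂n| = 800 Pa / 432000 m = 1.85×10⁻³ Pa/m
Geostrophic balance (pressure-gradient force = Coriolis force):
V_g = (1/(fρ)) |∂P/∂n| = 1.85×10⁻³ / (9.76×10⁻⁵ × 0.684) = 27.8 m/s
Converting: 27.8 m/s × 3.6 = 99.9 km/h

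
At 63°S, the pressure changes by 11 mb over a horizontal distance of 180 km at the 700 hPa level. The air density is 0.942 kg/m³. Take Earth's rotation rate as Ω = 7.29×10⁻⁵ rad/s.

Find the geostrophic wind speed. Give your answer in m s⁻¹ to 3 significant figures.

Coriolis parameter at 63°S:
f = 2Ω sin φ = 2 × 7.29×10⁻⁵ × sin 63° = 1.30×10⁻⁴ s⁻¹
Pressure gradient: |∂P/∂n| = 1100 Pa / 180000 m = 6.11×10⁻³ Pa/m
Geostrophic balance (pressure-gradient force = Coriolis force):
V_g = (1/(fρ)) |∂P/∂n| = 6.11×10⁻³ / (1.30×10⁻⁴ × 0.942) = 49.9 m/s

49.9 m s⁻¹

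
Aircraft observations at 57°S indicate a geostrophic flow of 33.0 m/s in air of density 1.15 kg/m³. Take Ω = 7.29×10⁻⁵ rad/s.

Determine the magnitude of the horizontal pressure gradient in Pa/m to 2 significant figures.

4.6×10⁻³ Pa/m

Coriolis parameter at 57°S:
f = 2Ω sin φ = 2 × 7.29×10⁻⁵ × sin 57° = 1.22×10⁻⁴ s⁻¹
Geostrophic balance rearranged: |∂P/∂n| = f ρ V_g
|∂P/∂n| = 1.22×10⁻⁴ × 1.15 × 33.0 = 4.64×10⁻³ Pa/m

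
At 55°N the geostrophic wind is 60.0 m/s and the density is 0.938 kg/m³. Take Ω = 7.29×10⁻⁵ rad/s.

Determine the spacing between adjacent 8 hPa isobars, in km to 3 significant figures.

119 km

Coriolis parameter at 55°N:
f = 2Ω sin φ = 2 × 7.29×10⁻⁵ × sin 55° = 1.19×10⁻⁴ s⁻¹
Geostrophic balance rearranged: |∂P/∂n| = f ρ V_g
|∂P/∂n| = 1.19×10⁻⁴ × 0.938 × 60.0 = 6.72×10⁻³ Pa/m
Isobar spacing: Δn = ΔP/|∂P/∂n| = 800 Pa / 6.72×10⁻³ Pa/m = 119018 m ≈ 119 km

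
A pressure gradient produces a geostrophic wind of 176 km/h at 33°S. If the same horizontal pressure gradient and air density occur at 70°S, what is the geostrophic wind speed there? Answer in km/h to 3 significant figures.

With the same pressure gradient and density, V_g ∝ 1/f ∝ 1/sin φ.
V₂ = V₁ · sin φ₁ / sin φ₂ = 176 × sin 33° / sin 70°
V₂ = 176 × 0.5446/0.9397 = 102 km/h

102 km/h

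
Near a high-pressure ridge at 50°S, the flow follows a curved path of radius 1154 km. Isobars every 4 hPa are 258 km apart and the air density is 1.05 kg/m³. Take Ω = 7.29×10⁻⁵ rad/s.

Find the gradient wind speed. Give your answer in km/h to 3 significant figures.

Coriolis parameter at 50°S:
f = 2Ω sin φ = 2 × 7.29×10⁻⁵ × sin 50° = 1.12×10⁻⁴ s⁻¹
Pressure gradient: |∂P/∂n| = 400 Pa / 258000 m = 1.55×10⁻³ Pa/m
Geostrophic speed: V_g = |∂P/∂n|/(fρ) = 1.55×10⁻³/(1.12×10⁻⁴ × 1.05) = 13.2 m/s
Around a high, pressure-gradient force acts outward with centrifugal, so Coriolis balances both:
fV = (1/ρ)|∂P/∂n| + V²/R  →  V² − fR·V + fR·V_g = 0
With fR = 1.12×10⁻⁴ × 1154×10³ m = 129 m/s:
V = [fR − √((fR)² − 4 fR V_g)]/2 = [129 − √(129² − 4×129×13.2)]/2 = 15 m/s
Supergeostrophic (V > V_g = 13.2 m/s), as expected around a high.
Converting: 15 m/s × 3.6 = 53.8 km/h

53.8 km/h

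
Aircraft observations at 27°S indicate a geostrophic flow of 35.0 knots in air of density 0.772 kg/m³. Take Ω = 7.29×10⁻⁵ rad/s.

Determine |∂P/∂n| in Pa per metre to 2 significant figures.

9.2×10⁻⁴ Pa/m

Coriolis parameter at 27°S:
f = 2Ω sin φ = 2 × 7.29×10⁻⁵ × sin 27° = 6.62×10⁻⁵ s⁻¹
Wind speed in SI: 35.0 knots = 18.0 m/s
Geostrophic balance rearranged: |∂P/∂n| = f ρ V_g
|∂P/∂n| = 6.62×10⁻⁵ × 0.772 × 18.0 = 9.20×10⁻⁴ Pa/m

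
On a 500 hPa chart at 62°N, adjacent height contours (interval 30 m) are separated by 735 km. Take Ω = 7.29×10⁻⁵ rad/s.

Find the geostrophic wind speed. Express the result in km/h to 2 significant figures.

Coriolis parameter at 62°N:
f = 2Ω sin φ = 2 × 7.29×10⁻⁵ × sin 62° = 1.29×10⁻⁴ s⁻¹
Height gradient: |∂Z/∂n| = 30 m / 735000 m = 4.08×10⁻⁵
On a pressure surface, geostrophic balance gives V_g = (g/f)|∂Z/∂n|:
V_g = 9.81 × 4.08×10⁻⁵ / 1.29×10⁻⁴ = 3.11 m/s
Converting: 3.11 m/s × 3.6 = 11 km/h

11 km/h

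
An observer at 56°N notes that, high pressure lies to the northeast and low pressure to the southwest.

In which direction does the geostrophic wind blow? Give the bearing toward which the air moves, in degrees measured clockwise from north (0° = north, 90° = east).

315°

The pressure-gradient force points toward the southwest (bearing 225°).
Geostrophic balance: in the Northern Hemisphere the Coriolis force deflects motion to the right, so the geostrophic wind blows 90° to the right of the pressure-gradient force (low pressure on the left).
Rotating 225° by 90° clockwise gives 315° — the wind blows toward the northwest.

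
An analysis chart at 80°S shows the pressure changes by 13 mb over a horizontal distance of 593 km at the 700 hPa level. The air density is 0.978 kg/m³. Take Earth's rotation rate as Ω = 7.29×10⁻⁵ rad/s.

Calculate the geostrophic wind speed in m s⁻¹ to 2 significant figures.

16 m s⁻¹

Coriolis parameter at 80°S:
f = 2Ω sin φ = 2 × 7.29×10⁻⁵ × sin 80° = 1.44×10⁻⁴ s⁻¹
Pressure gradient: |∂P/∂n| = 1300 Pa / 593000 m = 2.19×10⁻³ Pa/m
Geostrophic balance (pressure-gradient force = Coriolis force):
V_g = (1/(fρ)) |∂P/∂n| = 2.19×10⁻³ / (1.44×10⁻⁴ × 0.978) = 15.6 m/s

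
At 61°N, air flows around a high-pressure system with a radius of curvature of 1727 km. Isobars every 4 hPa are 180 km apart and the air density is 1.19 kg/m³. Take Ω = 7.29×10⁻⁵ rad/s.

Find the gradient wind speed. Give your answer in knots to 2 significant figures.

Coriolis parameter at 61°N:
f = 2Ω sin φ = 2 × 7.29×10⁻⁵ × sin 61° = 1.28×10⁻⁴ s⁻¹
Pressure gradient: |∂P/∂n| = 400 Pa / 180000 m = 2.22×10⁻³ Pa/m
Geostrophic speed: V_g = |∂P/∂n|/(fρ) = 2.22×10⁻³/(1.28×10⁻⁴ × 1.19) = 14.6 m/s
Around a high, pressure-gradient force acts outward with centrifugal, so Coriolis balances both:
fV = (1/ρ)|∂P/∂n| + V²/R  →  V² − fR·V + fR·V_g = 0
With fR = 1.28×10⁻⁴ × 1727×10³ m = 220 m/s:
V = [fR − √((fR)² − 4 fR V_g)]/2 = [220 − √(220² − 4×220×14.6)]/2 = 15.8 m/s
Supergeostrophic (V > V_g = 14.6 m/s), as expected around a high.
Converting: 15.8 m/s × 1.944 = 31 knots

31 knots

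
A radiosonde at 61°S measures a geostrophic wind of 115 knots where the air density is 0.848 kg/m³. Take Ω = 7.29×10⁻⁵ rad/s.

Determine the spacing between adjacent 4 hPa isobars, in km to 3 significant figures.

Coriolis parameter at 61°S:
f = 2Ω sin φ = 2 × 7.29×10⁻⁵ × sin 61° = 1.28×10⁻⁴ s⁻¹
Wind speed in SI: 115 knots = 59.2 m/s
Geostrophic balance rearranged: |∂P/∂n| = f ρ V_g
|∂P/∂n| = 1.28×10⁻⁴ × 0.848 × 59.2 = 6.40×10⁻³ Pa/m
Isobar spacing: Δn = ΔP/|∂P/∂n| = 400 Pa / 6.40×10⁻³ Pa/m = 62525 m ≈ 62.5 km

62.5 km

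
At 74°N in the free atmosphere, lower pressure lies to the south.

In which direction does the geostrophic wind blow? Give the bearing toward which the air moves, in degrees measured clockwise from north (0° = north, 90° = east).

The pressure-gradient force points toward the south (bearing 180°).
Geostrophic balance: in the Northern Hemisphere the Coriolis force deflects motion to the right, so the geostrophic wind blows 90° to the right of the pressure-gradient force (low pressure on the left).
Rotating 180° by 90° clockwise gives 270° — the wind blows toward the west.

270°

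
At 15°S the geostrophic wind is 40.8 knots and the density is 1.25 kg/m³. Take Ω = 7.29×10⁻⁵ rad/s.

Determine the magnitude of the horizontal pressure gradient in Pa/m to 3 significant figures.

9.90×10⁻⁴ Pa/m

Coriolis parameter at 15°S:
f = 2Ω sin φ = 2 × 7.29×10⁻⁵ × sin 15° = 3.77×10⁻⁵ s⁻¹
Wind speed in SI: 40.8 knots = 21.0 m/s
Geostrophic balance rearranged: |∂P/∂n| = f ρ V_g
|∂P/∂n| = 3.77×10⁻⁵ × 1.25 × 21.0 = 9.90×10⁻⁴ Pa/m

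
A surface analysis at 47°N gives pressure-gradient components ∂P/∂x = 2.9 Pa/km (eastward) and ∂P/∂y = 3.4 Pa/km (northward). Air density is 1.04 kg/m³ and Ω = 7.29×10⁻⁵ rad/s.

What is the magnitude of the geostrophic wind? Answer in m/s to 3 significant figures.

Coriolis parameter at 47°N:
f = 2Ω sin φ = 2 × 7.29×10⁻⁵ × sin 47° = 1.07×10⁻⁴ s⁻¹
Component geostrophic relations (x east, y north):
u_g = −(1/(fρ)) ∂P/∂y,  v_g = (1/(fρ)) ∂P/∂x
u_g = −(3.4×10⁻³)/(1.07×10⁻⁴ × 1.04) = −30.7 m/s;  v_g = (2.9×10⁻³)/(1.07×10⁻⁴ × 1.04) = 26.2 m/s
|V_g| = √(u_g² + v_g²) = 40.3 m/s

40.3 m/s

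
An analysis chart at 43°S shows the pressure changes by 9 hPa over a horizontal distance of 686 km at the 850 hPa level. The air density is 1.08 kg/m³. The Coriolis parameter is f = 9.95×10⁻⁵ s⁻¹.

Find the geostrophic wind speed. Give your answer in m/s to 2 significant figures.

12 m/s

Pressure gradient: |∂P/∂n| = 900 Pa / 686000 m = 1.31×10⁻³ Pa/m
Geostrophic balance (pressure-gradient force = Coriolis force):
V_g = (1/(fρ)) |∂P/∂n| = 1.31×10⁻³ / (9.95×10⁻⁵ × 1.08) = 12.2 m/s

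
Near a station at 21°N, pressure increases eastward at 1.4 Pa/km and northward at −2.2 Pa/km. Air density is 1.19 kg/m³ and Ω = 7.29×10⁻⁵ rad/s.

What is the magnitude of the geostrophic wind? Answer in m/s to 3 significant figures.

41.9 m/s

Coriolis parameter at 21°N:
f = 2Ω sin φ = 2 × 7.29×10⁻⁵ × sin 21° = 5.23×10⁻⁵ s⁻¹
Component geostrophic relations (x east, y north):
u_g = −(1/(fρ)) ∂P/∂y,  v_g = (1/(fρ)) ∂P/∂x
u_g = −(−2.2×10⁻³)/(5.23×10⁻⁵ × 1.19) = 35.4 m/s;  v_g = (1.4×10⁻³)/(5.23×10⁻⁵ × 1.19) = 22.5 m/s
|V_g| = √(u_g² + v_g²) = 41.9 m/s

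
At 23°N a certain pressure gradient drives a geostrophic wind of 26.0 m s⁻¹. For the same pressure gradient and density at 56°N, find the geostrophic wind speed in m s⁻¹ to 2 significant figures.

With the same pressure gradient and density, V_g ∝ 1/f ∝ 1/sin φ.
V₂ = V₁ · sin φ₁ / sin φ₂ = 26.0 × sin 23° / sin 56°
V₂ = 26.0 × 0.3907/0.8290 = 12 m s⁻¹

12 m s⁻¹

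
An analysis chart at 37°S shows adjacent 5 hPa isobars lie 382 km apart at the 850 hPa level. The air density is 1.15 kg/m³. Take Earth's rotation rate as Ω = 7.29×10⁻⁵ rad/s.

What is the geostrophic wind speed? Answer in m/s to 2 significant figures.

Coriolis parameter at 37°S:
f = 2Ω sin φ = 2 × 7.29×10⁻⁵ × sin 37° = 8.77×10⁻⁵ s⁻¹
Pressure gradient: |∂P/∂n| = 500 Pa / 382000 m = 1.31×10⁻³ Pa/m
Geostrophic balance (pressure-gradient force = Coriolis force):
V_g = (1/(fρ)) |∂P/∂n| = 1.31×10⁻³ / (8.77×10⁻⁵ × 1.15) = 13.0 m/s

13 m/s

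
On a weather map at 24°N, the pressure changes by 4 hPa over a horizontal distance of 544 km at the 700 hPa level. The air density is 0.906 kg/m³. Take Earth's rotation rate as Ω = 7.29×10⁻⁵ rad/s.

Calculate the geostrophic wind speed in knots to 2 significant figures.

Coriolis parameter at 24°N:
f = 2Ω sin φ = 2 × 7.29×10⁻⁵ × sin 24° = 5.93×10⁻⁵ s⁻¹
Pressure gradient: |∂P/∂n| = 400 Pa / 544000 m = 7.35×10⁻⁴ Pa/m
Geostrophic balance (pressure-gradient force = Coriolis force):
V_g = (1/(fρ)) |∂P/∂n| = 7.35×10⁻⁴ / (5.93×10⁻⁵ × 0.906) = 13.7 m/s
Converting: 13.7 m/s × 1.944 = 27 knots

27 knots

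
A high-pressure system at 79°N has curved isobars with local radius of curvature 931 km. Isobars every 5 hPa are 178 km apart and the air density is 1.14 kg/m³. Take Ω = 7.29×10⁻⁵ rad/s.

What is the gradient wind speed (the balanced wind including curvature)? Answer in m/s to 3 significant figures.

20.3 m/s

Coriolis parameter at 79°N:
f = 2Ω sin φ = 2 × 7.29×10⁻⁵ × sin 79° = 1.43×10⁻⁴ s⁻¹
Pressure gradient: |∂P/∂n| = 500 Pa / 178000 m = 2.81×10⁻³ Pa/m
Geostrophic speed: V_g = |∂P/∂n|/(fρ) = 2.81×10⁻³/(1.43×10⁻⁴ × 1.14) = 17.2 m/s
Around a high, pressure-gradient force acts outward with centrifugal, so Coriolis balances both:
fV = (1/ρ)|∂P/∂n| + V²/R  →  V² − fR·V + fR·V_g = 0
With fR = 1.43×10⁻⁴ × 931×10³ m = 133 m/s:
V = [fR − √((fR)² − 4 fR V_g)]/2 = [133 − √(133² − 4×133×17.2)]/2 = 20.3 m/s
Supergeostrophic (V > V_g = 17.2 m/s), as expected around a high.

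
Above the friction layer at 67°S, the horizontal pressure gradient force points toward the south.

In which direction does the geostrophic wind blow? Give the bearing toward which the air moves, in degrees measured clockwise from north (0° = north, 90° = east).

The pressure-gradient force points toward the south (bearing 180°).
Geostrophic balance: in the Southern Hemisphere the Coriolis force deflects motion to the left, so the geostrophic wind blows 90° to the left of the pressure-gradient force (low pressure on the right).
Rotating 180° by 90° counterclockwise gives 090° — the wind blows toward the east.

090°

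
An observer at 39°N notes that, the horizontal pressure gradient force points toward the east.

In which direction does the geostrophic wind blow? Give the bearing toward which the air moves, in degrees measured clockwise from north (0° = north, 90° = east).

180°

The pressure-gradient force points toward the east (bearing 090°).
Geostrophic balance: in the Northern Hemisphere the Coriolis force deflects motion to the right, so the geostrophic wind blows 90° to the right of the pressure-gradient force (low pressure on the left).
Rotating 090° by 90° clockwise gives 180° — the wind blows toward the south.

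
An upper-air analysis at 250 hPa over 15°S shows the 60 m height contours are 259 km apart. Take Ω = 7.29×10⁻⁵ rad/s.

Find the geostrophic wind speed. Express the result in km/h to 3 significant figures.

Coriolis parameter at 15°S:
f = 2Ω sin φ = 2 × 7.29×10⁻⁵ × sin 15° = 3.77×10⁻⁵ s⁻¹
Height gradient: |∂Z/∂n| = 60 m / 259000 m = 2.32×10⁻⁴
On a pressure surface, geostrophic balance gives V_g = (g/f)|∂Z/∂n|:
V_g = 9.81 × 2.32×10⁻⁴ / 3.77×10⁻⁵ = 60.2 m/s
Converting: 60.2 m/s × 3.6 = 217 km/h

217 km/h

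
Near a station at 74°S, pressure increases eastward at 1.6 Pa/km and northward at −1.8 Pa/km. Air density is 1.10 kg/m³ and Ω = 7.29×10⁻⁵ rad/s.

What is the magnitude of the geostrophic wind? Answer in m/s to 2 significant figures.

16 m/s

Coriolis parameter at 74°S:
f = 2Ω sin φ = 2 × 7.29×10⁻⁵ × sin 74° = 1.40×10⁻⁴ s⁻¹
In the Southern Hemisphere f is negative: f = −1.40×10⁻⁴ s⁻¹.
Component geostrophic relations (x east, y north):
u_g = −(1/(fρ)) ∂P/∂y,  v_g = (1/(fρ)) ∂P/∂x
u_g = −(−1.8×10⁻³)/(−1.40×10⁻⁴ × 1.10) = −11.7 m/s;  v_g = (1.6×10⁻³)/(−1.40×10⁻⁴ × 1.10) = −10.4 m/s
|V_g| = √(u_g² + v_g²) = 15.6 m/s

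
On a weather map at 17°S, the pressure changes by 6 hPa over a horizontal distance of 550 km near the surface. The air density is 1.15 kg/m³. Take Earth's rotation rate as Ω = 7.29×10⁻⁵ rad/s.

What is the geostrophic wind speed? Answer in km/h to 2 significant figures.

80 km/h

Coriolis parameter at 17°S:
f = 2Ω sin φ = 2 × 7.29×10⁻⁵ × sin 17° = 4.26×10⁻⁵ s⁻¹
Pressure gradient: |∂P/∂n| = 600 Pa / 550000 m = 1.09×10⁻³ Pa/m
Geostrophic balance (pressure-gradient force = Coriolis force):
V_g = (1/(fρ)) |∂P/∂n| = 1.09×10⁻³ / (4.26×10⁻⁵ × 1.15) = 22.3 m/s
Converting: 22.3 m/s × 3.6 = 80 km/h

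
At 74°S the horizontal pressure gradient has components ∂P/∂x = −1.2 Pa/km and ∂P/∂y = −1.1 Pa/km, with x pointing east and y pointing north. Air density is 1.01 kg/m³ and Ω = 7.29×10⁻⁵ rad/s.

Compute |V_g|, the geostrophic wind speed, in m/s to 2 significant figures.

Coriolis parameter at 74°S:
f = 2Ω sin φ = 2 × 7.29×10⁻⁵ × sin 74° = 1.40×10⁻⁴ s⁻¹
In the Southern Hemisphere f is negative: f = −1.40×10⁻⁴ s⁻¹.
Component geostrophic relations (x east, y north):
u_g = −(1/(fρ)) ∂P/∂y,  v_g = (1/(fρ)) ∂P/∂x
u_g = −(−1.1×10⁻³)/(−1.40×10⁻⁴ × 1.01) = −7.77 m/s;  v_g = (−1.2×10⁻³)/(−1.40×10⁻⁴ × 1.01) = 8.48 m/s
|V_g| = √(u_g² + v_g²) = 11.5 m/s

12 m/s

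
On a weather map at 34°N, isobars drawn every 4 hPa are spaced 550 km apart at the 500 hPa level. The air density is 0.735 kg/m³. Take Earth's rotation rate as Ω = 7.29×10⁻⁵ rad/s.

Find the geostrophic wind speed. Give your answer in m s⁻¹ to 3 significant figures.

Coriolis parameter at 34°N:
f = 2Ω sin φ = 2 × 7.29×10⁻⁵ × sin 34° = 8.15×10⁻⁵ s⁻¹
Pressure gradient: |∂P/∂n| = 400 Pa / 550000 m = 7.27×10⁻⁴ Pa/m
Geostrophic balance (pressure-gradient force = Coriolis force):
V_g = (1/(fρ)) |∂P/∂n| = 7.27×10⁻⁴ / (8.15×10⁻⁵ × 0.735) = 12.1 m/s

12.1 m s⁻¹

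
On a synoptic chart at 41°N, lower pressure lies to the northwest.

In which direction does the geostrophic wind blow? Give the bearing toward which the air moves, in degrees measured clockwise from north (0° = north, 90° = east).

The pressure-gradient force points toward the northwest (bearing 315°).
Geostrophic balance: in the Northern Hemisphere the Coriolis force deflects motion to the right, so the geostrophic wind blows 90° to the right of the pressure-gradient force (low pressure on the left).
Rotating 315° by 90° clockwise gives 045° — the wind blows toward the northeast.

045°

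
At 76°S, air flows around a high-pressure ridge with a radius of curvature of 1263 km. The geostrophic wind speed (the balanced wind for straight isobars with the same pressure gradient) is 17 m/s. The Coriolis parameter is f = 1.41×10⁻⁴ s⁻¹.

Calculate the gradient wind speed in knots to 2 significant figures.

37 knots

Around a high, pressure-gradient force acts outward with centrifugal, so Coriolis balances both:
fV = (1/ρ)|∂P/∂n| + V²/R  →  V² − fR·V + fR·V_g = 0
With fR = 1.41×10⁻⁴ × 1263×10³ m = 178 m/s:
V = [fR − √((fR)² − 4 fR V_g)]/2 = [178 − √(178² − 4×178×17)]/2 = 19 m/s
Supergeostrophic (V > V_g = 17 m/s), as expected around a high.
Converting: 19 m/s × 1.944 = 37 knots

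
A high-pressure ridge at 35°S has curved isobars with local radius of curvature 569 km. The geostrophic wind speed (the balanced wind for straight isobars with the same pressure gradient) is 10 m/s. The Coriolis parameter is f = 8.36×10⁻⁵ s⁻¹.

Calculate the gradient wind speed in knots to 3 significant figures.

Around a high, pressure-gradient force acts outward with centrifugal, so Coriolis balances both:
fV = (1/ρ)|∂P/∂n| + V²/R  →  V² − fR·V + fR·V_g = 0
With fR = 8.36×10⁻⁵ × 569×10³ m = 47.6 m/s:
V = [fR − √((fR)² − 4 fR V_g)]/2 = [47.6 − √(47.6² − 4×47.6×10)]/2 = 14.3 m/s
Supergeostrophic (V > V_g = 10 m/s), as expected around a high.
Converting: 14.3 m/s × 1.944 = 27.8 knots

27.8 knots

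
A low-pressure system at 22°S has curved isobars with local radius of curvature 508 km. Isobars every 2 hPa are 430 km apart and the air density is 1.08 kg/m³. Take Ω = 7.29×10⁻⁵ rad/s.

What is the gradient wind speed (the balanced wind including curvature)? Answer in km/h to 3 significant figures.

23.1 km/h

Coriolis parameter at 22°S:
f = 2Ω sin φ = 2 × 7.29×10⁻⁵ × sin 22° = 5.46×10⁻⁵ s⁻¹
Pressure gradient: |∂P/∂n| = 200 Pa / 430000 m = 4.65×10⁻⁴ Pa/m
Geostrophic speed: V_g = |∂P/∂n|/(fρ) = 4.65×10⁻⁴/(5.46×10⁻⁵ × 1.08) = 7.89 m/s
Around a low, centrifugal force acts outward with Coriolis, so pressure-gradient force balances both:
(1/ρ)|∂P/∂n| = fV + V²/R  →  V² + fR·V − fR·V_g = 0
With fR = 5.46×10⁻⁵ × 508×10³ m = 27.7 m/s:
V = [−fR + √((fR)² + 4 fR V_g)]/2 = [−27.7 + √(27.7² + 4×27.7×7.89)]/2 = 6.41 m/s
Subgeostrophic (V < V_g = 7.89 m/s), as expected around a low.
Converting: 6.41 m/s × 3.6 = 23.1 km/h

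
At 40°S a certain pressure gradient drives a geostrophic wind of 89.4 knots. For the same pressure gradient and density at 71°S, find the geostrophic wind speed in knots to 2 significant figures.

With the same pressure gradient and density, V_g ∝ 1/f ∝ 1/sin φ.
V₂ = V₁ · sin φ₁ / sin φ₂ = 89.4 × sin 40° / sin 71°
V₂ = 89.4 × 0.6428/0.9455 = 61 knots

61 knots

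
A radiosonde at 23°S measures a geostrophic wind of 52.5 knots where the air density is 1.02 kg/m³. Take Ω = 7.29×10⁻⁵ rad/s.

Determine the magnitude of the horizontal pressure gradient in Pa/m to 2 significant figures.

1.6×10⁻³ Pa/m

Coriolis parameter at 23°S:
f = 2Ω sin φ = 2 × 7.29×10⁻⁵ × sin 23° = 5.70×10⁻⁵ s⁻¹
Wind speed in SI: 52.5 knots = 27.0 m/s
Geostrophic balance rearranged: |∂P/∂n| = f ρ V_g
|∂P/∂n| = 5.70×10⁻⁵ × 1.02 × 27.0 = 1.57×10⁻³ Pa/m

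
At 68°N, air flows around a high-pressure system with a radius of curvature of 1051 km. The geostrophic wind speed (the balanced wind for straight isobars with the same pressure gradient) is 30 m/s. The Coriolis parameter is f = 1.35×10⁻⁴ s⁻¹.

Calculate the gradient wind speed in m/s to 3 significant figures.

43.1 m/s

Around a high, pressure-gradient force acts outward with centrifugal, so Coriolis balances both:
fV = (1/ρ)|∂P/∂n| + V²/R  →  V² − fR·V + fR·V_g = 0
With fR = 1.35×10⁻⁴ × 1051×10³ m = 142 m/s:
V = [fR − √((fR)² − 4 fR V_g)]/2 = [142 − √(142² − 4×142×30)]/2 = 43.1 m/s
Supergeostrophic (V > V_g = 30 m/s), as expected around a high.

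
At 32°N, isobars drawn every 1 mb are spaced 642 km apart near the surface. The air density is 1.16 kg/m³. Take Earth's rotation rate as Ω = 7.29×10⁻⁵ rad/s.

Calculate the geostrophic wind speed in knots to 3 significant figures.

Coriolis parameter at 32°N:
f = 2Ω sin φ = 2 × 7.29×10⁻⁵ × sin 32° = 7.73×10⁻⁵ s⁻¹
Pressure gradient: |∂P/∂n| = 100 Pa / 642000 m = 1.56×10⁻⁴ Pa/m
Geostrophic balance (pressure-gradient force = Coriolis force):
V_g = (1/(fρ)) |∂P/∂n| = 1.56×10⁻⁴ / (7.73×10⁻⁵ × 1.16) = 1.74 m/s
Converting: 1.74 m/s × 1.944 = 3.38 knots

3.38 knots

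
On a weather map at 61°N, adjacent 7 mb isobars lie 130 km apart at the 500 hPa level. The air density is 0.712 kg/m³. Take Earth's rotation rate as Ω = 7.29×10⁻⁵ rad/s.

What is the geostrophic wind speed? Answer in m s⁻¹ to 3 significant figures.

59.3 m s⁻¹

Coriolis parameter at 61°N:
f = 2Ω sin φ = 2 × 7.29×10⁻⁵ × sin 61° = 1.28×10⁻⁴ s⁻¹
Pressure gradient: |∂P/∂n| = 700 Pa / 130000 m = 5.38×10⁻³ Pa/m
Geostrophic balance (pressure-gradient force = Coriolis force):
V_g = (1/(fρ)) |∂P/∂n| = 5.38×10⁻³ / (1.28×10⁻⁴ × 0.712) = 59.3 m/s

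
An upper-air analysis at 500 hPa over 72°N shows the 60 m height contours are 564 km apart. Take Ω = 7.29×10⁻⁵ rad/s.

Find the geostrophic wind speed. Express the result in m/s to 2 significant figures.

7.5 m/s

Coriolis parameter at 72°N:
f = 2Ω sin φ = 2 × 7.29×10⁻⁵ × sin 72° = 1.39×10⁻⁴ s⁻¹
Height gradient: |∂Z/∂n| = 60 m / 564000 m = 1.06×10⁻⁴
On a pressure surface, geostrophic balance gives V_g = (g/f)|∂Z/∂n|:
V_g = 9.81 × 1.06×10⁻⁴ / 1.39×10⁻⁴ = 7.53 m/s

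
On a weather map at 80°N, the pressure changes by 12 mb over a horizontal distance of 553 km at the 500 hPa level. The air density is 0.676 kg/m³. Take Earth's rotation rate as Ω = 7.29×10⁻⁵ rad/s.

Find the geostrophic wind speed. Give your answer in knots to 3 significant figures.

Coriolis parameter at 80°N:
f = 2Ω sin φ = 2 × 7.29×10⁻⁵ × sin 80° = 1.44×10⁻⁴ s⁻¹
Pressure gradient: |∂P/∂n| = 1200 Pa / 553000 m = 2.17×10⁻³ Pa/m
Geostrophic balance (pressure-gradient force = Coriolis force):
V_g = (1/(fρ)) |∂P/∂n| = 2.17×10⁻³ / (1.44×10⁻⁴ × 0.676) = 22.4 m/s
Converting: 22.4 m/s × 1.944 = 43.5 knots

43.5 knots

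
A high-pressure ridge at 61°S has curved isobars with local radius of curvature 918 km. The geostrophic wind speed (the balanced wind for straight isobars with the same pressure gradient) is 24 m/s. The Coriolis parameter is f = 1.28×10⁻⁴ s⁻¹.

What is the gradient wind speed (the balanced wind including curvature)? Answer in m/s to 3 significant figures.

Around a high, pressure-gradient force acts outward with centrifugal, so Coriolis balances both:
fV = (1/ρ)|∂P/∂n| + V²/R  →  V² − fR·V + fR·V_g = 0
With fR = 1.28×10⁻⁴ × 918×10³ m = 118 m/s:
V = [fR − √((fR)² − 4 fR V_g)]/2 = [118 − √(118² − 4×118×24)]/2 = 33.6 m/s
Supergeostrophic (V > V_g = 24 m/s), as expected around a high.

33.6 m/s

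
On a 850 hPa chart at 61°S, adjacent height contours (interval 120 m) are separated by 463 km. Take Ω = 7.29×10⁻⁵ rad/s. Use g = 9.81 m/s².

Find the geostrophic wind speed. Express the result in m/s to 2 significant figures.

Coriolis parameter at 61°S:
f = 2Ω sin φ = 2 × 7.29×10⁻⁵ × sin 61° = 1.28×10⁻⁴ s⁻¹
Height gradient: |∂Z/∂n| = 120 m / 463000 m = 2.59×10⁻⁴
On a pressure surface, geostrophic balance gives V_g = (g/f)|∂Z/∂n|:
V_g = 9.81 × 2.59×10⁻⁴ / 1.28×10⁻⁴ = 19.9 m/s

20 m/s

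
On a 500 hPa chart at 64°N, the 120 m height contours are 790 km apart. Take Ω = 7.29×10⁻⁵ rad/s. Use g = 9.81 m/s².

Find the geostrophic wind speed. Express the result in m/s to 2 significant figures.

Coriolis parameter at 64°N:
f = 2Ω sin φ = 2 × 7.29×10⁻⁵ × sin 64° = 1.31×10⁻⁴ s⁻¹
Height gradient: |∂Z/∂n| = 120 m / 790000 m = 1.52×10⁻⁴
On a pressure surface, geostrophic balance gives V_g = (g/f)|∂Z/∂n|:
V_g = 9.81 × 1.52×10⁻⁴ / 1.31×10⁻⁴ = 11.4 m/s

11 m/s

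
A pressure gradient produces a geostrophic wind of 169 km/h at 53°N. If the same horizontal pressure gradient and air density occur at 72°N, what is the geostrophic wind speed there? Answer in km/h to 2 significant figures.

140 km/h

With the same pressure gradient and density, V_g ∝ 1/f ∝ 1/sin φ.
V₂ = V₁ · sin φ₁ / sin φ₂ = 169 × sin 53° / sin 72°
V₂ = 169 × 0.7986/0.9511 = 140 km/h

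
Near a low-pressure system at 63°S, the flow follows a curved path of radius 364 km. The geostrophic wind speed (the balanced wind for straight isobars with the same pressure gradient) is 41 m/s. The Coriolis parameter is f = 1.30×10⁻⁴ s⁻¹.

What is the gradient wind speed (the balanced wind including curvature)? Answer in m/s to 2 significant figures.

Around a low, centrifugal force acts outward with Coriolis, so pressure-gradient force balances both:
(1/ρ)|∂P/∂n| = fV + V²/R  →  V² + fR·V − fR·V_g = 0
With fR = 1.30×10⁻⁴ × 364×10³ m = 47.3 m/s:
V = [−fR + √((fR)² + 4 fR V_g)]/2 = [−47.3 + √(47.3² + 4×47.3×41)]/2 = 26.3 m/s
Subgeostrophic (V < V_g = 41 m/s), as expected around a low.

26 m/s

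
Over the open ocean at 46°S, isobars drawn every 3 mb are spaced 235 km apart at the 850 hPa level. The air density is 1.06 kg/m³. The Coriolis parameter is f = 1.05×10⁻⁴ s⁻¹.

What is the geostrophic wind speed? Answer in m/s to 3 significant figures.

Pressure gradient: |∂P/∂n| = 300 Pa / 235000 m = 1.28×10⁻³ Pa/m
Geostrophic balance (pressure-gradient force = Coriolis force):
V_g = (1/(fρ)) |∂P/∂n| = 1.28×10⁻³ / (1.05×10⁻⁴ × 1.06) = 11.5 m/s

11.5 m/s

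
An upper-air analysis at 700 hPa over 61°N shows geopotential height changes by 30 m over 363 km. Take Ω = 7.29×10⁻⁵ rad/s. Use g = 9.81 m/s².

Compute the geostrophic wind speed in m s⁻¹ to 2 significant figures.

6.4 m s⁻¹

Coriolis parameter at 61°N:
f = 2Ω sin φ = 2 × 7.29×10⁻⁵ × sin 61° = 1.28×10⁻⁴ s⁻¹
Height gradient: |∂Z/∂n| = 30 m / 363000 m = 8.26×10⁻⁵
On a pressure surface, geostrophic balance gives V_g = (g/f)|∂Z/∂n|:
V_g = 9.81 × 8.26×10⁻⁵ / 1.28×10⁻⁴ = 6.36 m/s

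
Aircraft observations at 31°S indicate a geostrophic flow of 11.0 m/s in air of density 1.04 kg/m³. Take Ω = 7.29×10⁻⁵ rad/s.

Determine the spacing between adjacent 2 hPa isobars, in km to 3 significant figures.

233 km

Coriolis parameter at 31°S:
f = 2Ω sin φ = 2 × 7.29×10⁻⁵ × sin 31° = 7.51×10⁻⁵ s⁻¹
Geostrophic balance rearranged: |∂P/∂n| = f ρ V_g
|∂P/∂n| = 7.51×10⁻⁵ × 1.04 × 11.0 = 8.59×10⁻⁴ Pa/m
Isobar spacing: Δn = ΔP/|∂P/∂n| = 200 Pa / 8.59×10⁻⁴ Pa/m = 232813 m ≈ 233 km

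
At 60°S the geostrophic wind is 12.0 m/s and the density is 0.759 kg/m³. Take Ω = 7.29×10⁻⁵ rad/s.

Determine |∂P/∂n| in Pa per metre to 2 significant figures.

Coriolis parameter at 60°S:
f = 2Ω sin φ = 2 × 7.29×10⁻⁵ × sin 60° = 1.26×10⁻⁴ s⁻¹
Geostrophic balance rearranged: |∂P/∂n| = f ρ V_g
|∂P/∂n| = 1.26×10⁻⁴ × 0.759 × 12.0 = 1.15×10⁻³ Pa/m

1.2×10⁻³ Pa/m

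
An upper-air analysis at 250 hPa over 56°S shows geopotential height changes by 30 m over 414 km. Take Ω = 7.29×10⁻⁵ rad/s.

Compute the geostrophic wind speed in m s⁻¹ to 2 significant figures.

Coriolis parameter at 56°S:
f = 2Ω sin φ = 2 × 7.29×10⁻⁵ × sin 56° = 1.21×10⁻⁴ s⁻¹
Height gradient: |∂Z/∂n| = 30 m / 414000 m = 7.25×10⁻⁵
On a pressure surface, geostrophic balance gives V_g = (g/f)|∂Z/∂n|:
V_g = 9.81 × 7.25×10⁻⁵ / 1.21×10⁻⁴ = 5.88 m/s

5.9 m s⁻¹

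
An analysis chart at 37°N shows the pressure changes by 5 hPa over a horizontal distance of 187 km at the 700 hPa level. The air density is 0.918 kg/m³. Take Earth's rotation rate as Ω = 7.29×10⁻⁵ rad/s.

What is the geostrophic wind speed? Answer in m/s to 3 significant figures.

Coriolis parameter at 37°N:
f = 2Ω sin φ = 2 × 7.29×10⁻⁵ × sin 37° = 8.77×10⁻⁵ s⁻¹
Pressure gradient: |∂P/∂n| = 500 Pa / 187000 m = 2.67×10⁻³ Pa/m
Geostrophic balance (pressure-gradient force = Coriolis force):
V_g = (1/(fρ)) |∂P/∂n| = 2.67×10⁻³ / (8.77×10⁻⁵ × 0.918) = 33.2 m/s

33.2 m/s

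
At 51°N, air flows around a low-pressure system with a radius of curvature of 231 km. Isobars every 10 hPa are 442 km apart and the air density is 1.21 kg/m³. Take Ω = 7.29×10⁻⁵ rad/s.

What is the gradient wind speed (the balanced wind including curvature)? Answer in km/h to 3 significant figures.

41.3 km/h

Coriolis parameter at 51°N:
f = 2Ω sin φ = 2 × 7.29×10⁻⁵ × sin 51° = 1.13×10⁻⁴ s⁻¹
Pressure gradient: |∂P/∂n| = 1000 Pa / 442000 m = 2.26×10⁻³ Pa/m
Geostrophic speed: V_g = |∂P/∂n|/(fρ) = 2.26×10⁻³/(1.13×10⁻⁴ × 1.21) = 16.5 m/s
Around a low, centrifugal force acts outward with Coriolis, so pressure-gradient force balances both:
(1/ρ)|∂P/∂n| = fV + V²/R  →  V² + fR·V − fR·V_g = 0
With fR = 1.13×10⁻⁴ × 231×10³ m = 26.2 m/s:
V = [−fR + √((fR)² + 4 fR V_g)]/2 = [−26.2 + √(26.2² + 4×26.2×16.5)]/2 = 11.5 m/s
Subgeostrophic (V < V_g = 16.5 m/s), as expected around a low.
Converting: 11.5 m/s × 3.6 = 41.3 km/h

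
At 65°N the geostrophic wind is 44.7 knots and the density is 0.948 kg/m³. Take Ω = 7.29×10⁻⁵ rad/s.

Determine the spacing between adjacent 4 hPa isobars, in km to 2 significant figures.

Coriolis parameter at 65°N:
f = 2Ω sin φ = 2 × 7.29×10⁻⁵ × sin 65° = 1.32×10⁻⁴ s⁻¹
Wind speed in SI: 44.7 knots = 23.0 m/s
Geostrophic balance rearranged: |∂P/∂n| = f ρ V_g
|∂P/∂n| = 1.32×10⁻⁴ × 0.948 × 23.0 = 2.88×10⁻³ Pa/m
Isobar spacing: Δn = ΔP/|∂P/∂n| = 400 Pa / 2.88×10⁻³ Pa/m = 138859 m ≈ 140 km

140 km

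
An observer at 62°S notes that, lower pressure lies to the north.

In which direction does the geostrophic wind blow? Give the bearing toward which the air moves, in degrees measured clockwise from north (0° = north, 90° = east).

270°

The pressure-gradient force points toward the north (bearing 000°).
Geostrophic balance: in the Southern Hemisphere the Coriolis force deflects motion to the left, so the geostrophic wind blows 90° to the left of the pressure-gradient force (low pressure on the right).
Rotating 000° by 90° counterclockwise gives 270° — the wind blows toward the west.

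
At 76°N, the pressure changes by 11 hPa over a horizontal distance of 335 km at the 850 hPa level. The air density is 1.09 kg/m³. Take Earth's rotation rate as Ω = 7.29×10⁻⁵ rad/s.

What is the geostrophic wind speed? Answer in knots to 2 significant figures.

41 knots

Coriolis parameter at 76°N:
f = 2Ω sin φ = 2 × 7.29×10⁻⁵ × sin 76° = 1.41×10⁻⁴ s⁻¹
Pressure gradient: |∂P/∂n| = 1100 Pa / 335000 m = 3.28×10⁻³ Pa/m
Geostrophic balance (pressure-gradient force = Coriolis force):
V_g = (1/(fρ)) |∂P/∂n| = 3.28×10⁻³ / (1.41×10⁻⁴ × 1.09) = 21.3 m/s
Converting: 21.3 m/s × 1.944 = 41 knots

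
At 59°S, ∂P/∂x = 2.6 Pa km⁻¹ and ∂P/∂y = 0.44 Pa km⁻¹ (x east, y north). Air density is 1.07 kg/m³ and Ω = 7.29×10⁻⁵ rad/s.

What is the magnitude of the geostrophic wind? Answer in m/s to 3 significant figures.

19.7 m/s

Coriolis parameter at 59°S:
f = 2Ω sin φ = 2 × 7.29×10⁻⁵ × sin 59° = 1.25×10⁻⁴ s⁻¹
In the Southern Hemisphere f is negative: f = −1.25×10⁻⁴ s⁻¹.
Component geostrophic relations (x east, y north):
u_g = −(1/(fρ)) ∂P/∂y,  v_g = (1/(fρ)) ∂P/∂x
u_g = −(0.44×10⁻³)/(−1.25×10⁻⁴ × 1.07) = 3.29 m/s;  v_g = (2.6×10⁻³)/(−1.25×10⁻⁴ × 1.07) = −19.4 m/s
|V_g| = √(u_g² + v_g²) = 19.7 m/s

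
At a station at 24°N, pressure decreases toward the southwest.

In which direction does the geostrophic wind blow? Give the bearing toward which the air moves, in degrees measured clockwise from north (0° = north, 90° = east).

315°

The pressure-gradient force points toward the southwest (bearing 225°).
Geostrophic balance: in the Northern Hemisphere the Coriolis force deflects motion to the right, so the geostrophic wind blows 90° to the right of the pressure-gradient force (low pressure on the left).
Rotating 225° by 90° clockwise gives 315° — the wind blows toward the northwest.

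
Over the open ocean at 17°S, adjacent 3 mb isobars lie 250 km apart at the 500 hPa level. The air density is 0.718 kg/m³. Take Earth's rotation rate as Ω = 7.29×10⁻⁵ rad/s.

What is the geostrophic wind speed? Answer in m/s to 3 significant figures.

39.2 m/s

Coriolis parameter at 17°S:
f = 2Ω sin φ = 2 × 7.29×10⁻⁵ × sin 17° = 4.26×10⁻⁵ s⁻¹
Pressure gradient: |∂P/∂n| = 300 Pa / 250000 m = 1.20×10⁻³ Pa/m
Geostrophic balance (pressure-gradient force = Coriolis force):
V_g = (1/(fρ)) |∂P/∂n| = 1.20×10⁻³ / (4.26×10⁻⁵ × 0.718) = 39.2 m/s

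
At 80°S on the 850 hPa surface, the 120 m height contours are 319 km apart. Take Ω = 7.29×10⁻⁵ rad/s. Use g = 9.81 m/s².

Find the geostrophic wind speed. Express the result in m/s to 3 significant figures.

Coriolis parameter at 80°S:
f = 2Ω sin φ = 2 × 7.29×10⁻⁵ × sin 80° = 1.44×10⁻⁴ s⁻¹
Height gradient: |∂Z/∂n| = 120 m / 319000 m = 3.76×10⁻⁴
On a pressure surface, geostrophic balance gives V_g = (g/f)|∂Z/∂n|:
V_g = 9.81 × 3.76×10⁻⁴ / 1.44×10⁻⁴ = 25.7 m/s

25.7 m/s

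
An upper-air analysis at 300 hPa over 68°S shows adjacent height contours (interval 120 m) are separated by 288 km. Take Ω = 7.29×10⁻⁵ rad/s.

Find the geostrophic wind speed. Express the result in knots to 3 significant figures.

Coriolis parameter at 68°S:
f = 2Ω sin φ = 2 × 7.29×10⁻⁵ × sin 68° = 1.35×10⁻⁴ s⁻¹
Height gradient: |∂Z/∂n| = 120 m / 288000 m = 4.17×10⁻⁴
On a pressure surface, geostrophic balance gives V_g = (g/f)|∂Z/∂n|:
V_g = 9.81 × 4.17×10⁻⁴ / 1.35×10⁻⁴ = 30.2 m/s
Converting: 30.2 m/s × 1.944 = 58.8 knots

58.8 knots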